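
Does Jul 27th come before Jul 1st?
No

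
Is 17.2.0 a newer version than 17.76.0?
No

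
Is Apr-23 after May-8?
No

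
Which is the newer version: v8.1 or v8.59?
v8.59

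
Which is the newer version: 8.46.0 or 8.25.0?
8.46.0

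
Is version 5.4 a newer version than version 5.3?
Yes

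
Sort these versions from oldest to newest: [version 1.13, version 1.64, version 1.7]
[version 1.7, version 1.13, version 1.64]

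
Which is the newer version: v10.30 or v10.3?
v10.30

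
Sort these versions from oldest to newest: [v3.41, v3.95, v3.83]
[v3.41, v3.83, v3.95]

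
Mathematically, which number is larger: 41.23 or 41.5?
41.5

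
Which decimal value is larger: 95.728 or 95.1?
95.728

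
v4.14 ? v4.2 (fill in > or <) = >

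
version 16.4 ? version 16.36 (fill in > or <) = <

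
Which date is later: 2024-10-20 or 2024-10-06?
2024-10-20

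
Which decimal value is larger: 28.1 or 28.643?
28.643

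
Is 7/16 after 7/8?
Yes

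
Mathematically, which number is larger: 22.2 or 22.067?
22.2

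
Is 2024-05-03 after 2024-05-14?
No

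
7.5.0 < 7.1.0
False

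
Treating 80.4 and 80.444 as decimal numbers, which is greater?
80.444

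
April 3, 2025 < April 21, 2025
True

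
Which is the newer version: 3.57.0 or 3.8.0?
3.57.0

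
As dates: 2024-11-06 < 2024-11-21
True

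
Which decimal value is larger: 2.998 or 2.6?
2.998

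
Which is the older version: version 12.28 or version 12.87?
version 12.28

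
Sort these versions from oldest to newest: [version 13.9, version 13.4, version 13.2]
[version 13.2, version 13.4, version 13.9]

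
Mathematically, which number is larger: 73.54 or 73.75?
73.75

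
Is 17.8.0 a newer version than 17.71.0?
No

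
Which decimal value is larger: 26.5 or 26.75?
26.75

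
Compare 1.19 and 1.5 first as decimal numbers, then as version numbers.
As decimals: 1.19 < 1.5. As versions: v1.19 > v1.5 (minor version 19 > 5).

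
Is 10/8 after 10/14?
No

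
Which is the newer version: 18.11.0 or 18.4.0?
18.11.0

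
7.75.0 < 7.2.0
False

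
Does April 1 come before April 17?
Yes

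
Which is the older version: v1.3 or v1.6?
v1.3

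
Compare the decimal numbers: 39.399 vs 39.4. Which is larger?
39.4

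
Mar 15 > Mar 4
True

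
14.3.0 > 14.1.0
True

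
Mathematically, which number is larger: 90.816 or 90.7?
90.816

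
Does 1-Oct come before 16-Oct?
Yes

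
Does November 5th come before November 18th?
Yes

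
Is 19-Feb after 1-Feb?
Yes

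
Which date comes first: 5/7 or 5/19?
5/7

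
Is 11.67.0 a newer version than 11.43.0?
Yes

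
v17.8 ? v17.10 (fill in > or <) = <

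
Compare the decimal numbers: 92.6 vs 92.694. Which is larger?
92.694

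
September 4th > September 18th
False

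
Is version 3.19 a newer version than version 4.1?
No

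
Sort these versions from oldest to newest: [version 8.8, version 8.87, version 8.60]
[version 8.8, version 8.60, version 8.87]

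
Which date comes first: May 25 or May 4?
May 4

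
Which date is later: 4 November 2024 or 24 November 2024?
24 November 2024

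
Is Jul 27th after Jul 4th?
Yes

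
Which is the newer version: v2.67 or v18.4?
v18.4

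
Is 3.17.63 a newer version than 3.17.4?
Yes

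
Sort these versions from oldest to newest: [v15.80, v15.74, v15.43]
[v15.43, v15.74, v15.80]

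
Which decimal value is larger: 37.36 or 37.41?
37.41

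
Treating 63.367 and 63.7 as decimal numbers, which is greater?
63.7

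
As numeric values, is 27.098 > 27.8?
False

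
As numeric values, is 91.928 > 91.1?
True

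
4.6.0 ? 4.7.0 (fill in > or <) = <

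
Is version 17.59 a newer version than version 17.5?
Yes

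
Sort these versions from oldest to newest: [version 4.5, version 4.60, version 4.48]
[version 4.5, version 4.48, version 4.60]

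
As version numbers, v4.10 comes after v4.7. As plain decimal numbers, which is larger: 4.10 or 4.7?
4.7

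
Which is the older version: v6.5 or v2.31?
v2.31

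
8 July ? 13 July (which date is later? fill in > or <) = <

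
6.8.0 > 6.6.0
True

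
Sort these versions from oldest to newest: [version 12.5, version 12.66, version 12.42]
[version 12.5, version 12.42, version 12.66]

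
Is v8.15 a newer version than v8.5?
Yes. Version numbers are compared segment by segment as integers, not as decimals: minor version 15 > 5, so v8.15 > v8.5 (even though the decimal 8.15 < 8.5).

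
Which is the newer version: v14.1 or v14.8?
v14.8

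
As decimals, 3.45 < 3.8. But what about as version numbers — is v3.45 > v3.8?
True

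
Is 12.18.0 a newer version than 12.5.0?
Yes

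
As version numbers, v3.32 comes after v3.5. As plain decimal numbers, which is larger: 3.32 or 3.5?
3.5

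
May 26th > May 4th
True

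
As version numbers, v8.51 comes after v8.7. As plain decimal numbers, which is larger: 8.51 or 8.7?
8.7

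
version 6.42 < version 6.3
False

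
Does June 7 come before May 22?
No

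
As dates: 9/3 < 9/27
True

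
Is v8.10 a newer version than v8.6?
Yes. Version numbers are compared segment by segment as integers, not as decimals: minor version 10 > 6, so v8.10 > v8.6 (even though the decimal 8.10 < 8.6).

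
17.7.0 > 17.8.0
False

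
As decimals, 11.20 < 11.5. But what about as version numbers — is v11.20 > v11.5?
True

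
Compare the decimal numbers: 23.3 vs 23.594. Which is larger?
23.594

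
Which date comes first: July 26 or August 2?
July 26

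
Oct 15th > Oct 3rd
True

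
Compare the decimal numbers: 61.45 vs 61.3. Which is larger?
61.45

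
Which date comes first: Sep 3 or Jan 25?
Jan 25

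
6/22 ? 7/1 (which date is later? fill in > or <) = <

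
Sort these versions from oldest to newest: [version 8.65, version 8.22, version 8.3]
[version 8.3, version 8.22, version 8.65]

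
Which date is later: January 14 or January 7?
January 14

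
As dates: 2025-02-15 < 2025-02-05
False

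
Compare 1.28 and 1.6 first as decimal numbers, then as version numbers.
As decimals: 1.28 < 1.6. As versions: v1.28 > v1.6 (minor version 28 > 6).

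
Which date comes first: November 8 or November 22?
November 8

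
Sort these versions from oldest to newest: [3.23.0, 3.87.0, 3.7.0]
[3.7.0, 3.23.0, 3.87.0]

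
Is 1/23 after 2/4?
No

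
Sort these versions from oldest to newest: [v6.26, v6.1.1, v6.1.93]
[v6.1.1, v6.1.93, v6.26]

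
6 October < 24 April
False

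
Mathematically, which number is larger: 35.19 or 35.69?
35.69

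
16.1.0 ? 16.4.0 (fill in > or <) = <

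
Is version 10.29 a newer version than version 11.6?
No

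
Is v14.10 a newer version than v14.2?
Yes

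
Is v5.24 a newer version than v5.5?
Yes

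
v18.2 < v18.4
True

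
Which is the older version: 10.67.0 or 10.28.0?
10.28.0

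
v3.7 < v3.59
True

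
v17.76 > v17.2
True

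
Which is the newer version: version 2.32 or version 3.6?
version 3.6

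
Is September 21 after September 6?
Yes. Day 21 comes after day 6 in September — this is a date comparison, not a decimal one (the decimal 9.21 would be smaller than 9.6).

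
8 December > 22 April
True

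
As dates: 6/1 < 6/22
True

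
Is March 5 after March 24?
No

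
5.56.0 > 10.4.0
False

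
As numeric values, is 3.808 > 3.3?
True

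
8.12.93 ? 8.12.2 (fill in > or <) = >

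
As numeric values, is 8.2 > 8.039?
True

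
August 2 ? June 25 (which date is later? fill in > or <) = >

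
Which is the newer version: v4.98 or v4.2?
v4.98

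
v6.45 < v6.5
False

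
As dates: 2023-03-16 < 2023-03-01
False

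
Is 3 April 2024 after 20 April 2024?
No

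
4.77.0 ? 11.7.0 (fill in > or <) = <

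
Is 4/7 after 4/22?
No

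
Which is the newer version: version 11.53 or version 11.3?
version 11.53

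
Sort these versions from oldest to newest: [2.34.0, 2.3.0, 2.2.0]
[2.2.0, 2.3.0, 2.34.0]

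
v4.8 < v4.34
True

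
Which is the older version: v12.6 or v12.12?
v12.6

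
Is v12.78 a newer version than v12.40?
Yes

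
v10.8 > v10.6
True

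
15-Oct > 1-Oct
True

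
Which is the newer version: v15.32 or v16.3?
v16.3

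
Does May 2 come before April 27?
No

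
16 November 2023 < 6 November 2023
False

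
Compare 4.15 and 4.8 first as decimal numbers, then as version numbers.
As decimals: 4.15 < 4.8. As versions: v4.15 > v4.8 (minor version 15 > 8).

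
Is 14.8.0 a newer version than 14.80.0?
No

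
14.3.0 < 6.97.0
False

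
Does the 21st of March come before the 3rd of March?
No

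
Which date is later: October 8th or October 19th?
October 19th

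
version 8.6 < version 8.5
False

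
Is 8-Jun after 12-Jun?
No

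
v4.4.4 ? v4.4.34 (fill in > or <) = <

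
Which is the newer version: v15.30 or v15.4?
v15.30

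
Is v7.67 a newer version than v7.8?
Yes. Version numbers are compared segment by segment as integers, not as decimals: minor version 67 > 8, so v7.67 > v7.8 (even though the decimal 7.67 < 7.8).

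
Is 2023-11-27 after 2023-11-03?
Yes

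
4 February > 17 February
False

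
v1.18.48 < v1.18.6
False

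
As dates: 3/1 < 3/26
True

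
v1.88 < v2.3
True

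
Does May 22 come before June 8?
Yes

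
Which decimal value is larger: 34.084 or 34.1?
34.1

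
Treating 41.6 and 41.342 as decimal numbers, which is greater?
41.6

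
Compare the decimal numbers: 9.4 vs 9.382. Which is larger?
9.4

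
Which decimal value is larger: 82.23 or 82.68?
82.68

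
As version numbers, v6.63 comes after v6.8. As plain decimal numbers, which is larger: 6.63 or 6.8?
6.8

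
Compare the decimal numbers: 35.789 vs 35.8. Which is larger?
35.8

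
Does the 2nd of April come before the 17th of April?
Yes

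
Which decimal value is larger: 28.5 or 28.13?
28.5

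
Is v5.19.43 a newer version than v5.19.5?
Yes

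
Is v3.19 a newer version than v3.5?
Yes. Version numbers are compared segment by segment as integers, not as decimals: minor version 19 > 5, so v3.19 > v3.5 (even though the decimal 3.19 < 3.5).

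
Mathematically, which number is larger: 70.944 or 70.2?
70.944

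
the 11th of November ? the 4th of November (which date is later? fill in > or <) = >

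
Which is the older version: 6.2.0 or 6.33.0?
6.2.0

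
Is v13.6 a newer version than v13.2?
Yes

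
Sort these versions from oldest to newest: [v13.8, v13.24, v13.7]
[v13.7, v13.8, v13.24]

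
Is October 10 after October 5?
Yes. Day 10 comes after day 5 in October — this is a date comparison, not a decimal one (the decimal 10.10 would be smaller than 10.5).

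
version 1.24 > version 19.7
False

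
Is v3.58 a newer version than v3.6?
Yes. Version numbers are compared segment by segment as integers, not as decimals: minor version 58 > 6, so v3.58 > v3.6 (even though the decimal 3.58 < 3.6).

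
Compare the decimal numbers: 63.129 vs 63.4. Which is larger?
63.4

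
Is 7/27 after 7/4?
Yes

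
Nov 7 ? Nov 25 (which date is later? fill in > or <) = <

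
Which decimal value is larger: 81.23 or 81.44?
81.44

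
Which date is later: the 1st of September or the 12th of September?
the 12th of September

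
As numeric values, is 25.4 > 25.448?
False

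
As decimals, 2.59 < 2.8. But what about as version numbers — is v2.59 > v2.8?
True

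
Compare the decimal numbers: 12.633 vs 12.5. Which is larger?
12.633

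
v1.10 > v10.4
False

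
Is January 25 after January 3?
Yes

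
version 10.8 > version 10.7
True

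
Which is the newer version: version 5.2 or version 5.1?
version 5.2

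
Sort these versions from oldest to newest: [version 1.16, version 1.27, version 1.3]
[version 1.3, version 1.16, version 1.27]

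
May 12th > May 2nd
True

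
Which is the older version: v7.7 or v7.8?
v7.7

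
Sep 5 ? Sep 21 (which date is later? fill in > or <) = <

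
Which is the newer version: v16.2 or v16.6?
v16.6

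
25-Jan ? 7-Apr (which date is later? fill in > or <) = <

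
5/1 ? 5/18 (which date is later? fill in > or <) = <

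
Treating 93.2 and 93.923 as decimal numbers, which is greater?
93.923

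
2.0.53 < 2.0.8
False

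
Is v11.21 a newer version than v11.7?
Yes. Version numbers are compared segment by segment as integers, not as decimals: minor version 21 > 7, so v11.21 > v11.7 (even though the decimal 11.21 < 11.7).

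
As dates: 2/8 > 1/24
True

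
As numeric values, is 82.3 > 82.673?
False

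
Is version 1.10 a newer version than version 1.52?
No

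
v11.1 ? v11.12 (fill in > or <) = <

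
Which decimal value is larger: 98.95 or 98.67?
98.95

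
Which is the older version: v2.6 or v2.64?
v2.6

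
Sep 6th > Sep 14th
False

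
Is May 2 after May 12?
No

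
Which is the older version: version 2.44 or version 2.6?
version 2.6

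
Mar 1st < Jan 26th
False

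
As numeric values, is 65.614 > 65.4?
True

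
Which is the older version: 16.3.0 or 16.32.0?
16.3.0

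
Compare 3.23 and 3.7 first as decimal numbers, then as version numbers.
As decimals: 3.23 < 3.7. As versions: v3.23 > v3.7 (minor version 23 > 7).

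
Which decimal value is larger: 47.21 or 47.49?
47.49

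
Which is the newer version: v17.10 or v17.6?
v17.10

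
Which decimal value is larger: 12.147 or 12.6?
12.6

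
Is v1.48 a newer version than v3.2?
No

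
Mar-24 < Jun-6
True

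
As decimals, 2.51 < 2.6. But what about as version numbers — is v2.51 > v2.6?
True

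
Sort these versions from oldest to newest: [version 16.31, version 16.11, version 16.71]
[version 16.11, version 16.31, version 16.71]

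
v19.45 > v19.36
True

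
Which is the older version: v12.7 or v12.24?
v12.7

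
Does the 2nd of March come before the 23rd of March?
Yes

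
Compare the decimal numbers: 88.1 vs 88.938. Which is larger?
88.938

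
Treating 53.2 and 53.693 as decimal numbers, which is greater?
53.693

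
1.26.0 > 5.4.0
False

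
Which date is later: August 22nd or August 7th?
August 22nd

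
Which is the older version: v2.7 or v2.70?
v2.7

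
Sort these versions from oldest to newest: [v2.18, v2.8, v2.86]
[v2.8, v2.18, v2.86]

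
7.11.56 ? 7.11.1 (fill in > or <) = >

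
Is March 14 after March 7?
Yes. Day 14 comes after day 7 in March — this is a date comparison, not a decimal one (the decimal 3.14 would be smaller than 3.7).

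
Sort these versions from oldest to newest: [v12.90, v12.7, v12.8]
[v12.7, v12.8, v12.90]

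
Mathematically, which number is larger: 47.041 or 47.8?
47.8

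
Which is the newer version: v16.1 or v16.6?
v16.6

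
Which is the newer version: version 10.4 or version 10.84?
version 10.84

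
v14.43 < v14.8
False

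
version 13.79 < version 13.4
False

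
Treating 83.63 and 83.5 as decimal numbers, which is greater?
83.63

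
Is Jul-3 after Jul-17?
No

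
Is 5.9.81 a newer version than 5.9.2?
Yes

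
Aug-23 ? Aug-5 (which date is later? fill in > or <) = >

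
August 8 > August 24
False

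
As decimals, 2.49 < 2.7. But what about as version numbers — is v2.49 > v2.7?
True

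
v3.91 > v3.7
True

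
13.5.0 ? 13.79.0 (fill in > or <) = <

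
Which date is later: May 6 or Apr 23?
May 6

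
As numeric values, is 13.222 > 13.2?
True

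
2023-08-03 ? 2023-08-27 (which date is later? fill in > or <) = <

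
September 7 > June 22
True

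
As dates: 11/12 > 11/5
True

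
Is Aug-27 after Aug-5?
Yes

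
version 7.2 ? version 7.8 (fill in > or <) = <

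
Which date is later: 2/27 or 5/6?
5/6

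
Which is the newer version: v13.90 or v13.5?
v13.90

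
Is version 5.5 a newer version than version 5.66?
No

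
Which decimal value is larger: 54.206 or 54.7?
54.7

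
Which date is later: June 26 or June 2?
June 26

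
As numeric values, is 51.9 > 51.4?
True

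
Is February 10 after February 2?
Yes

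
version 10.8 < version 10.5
False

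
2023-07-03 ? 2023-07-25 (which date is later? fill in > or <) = <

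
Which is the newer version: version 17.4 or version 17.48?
version 17.48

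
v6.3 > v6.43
False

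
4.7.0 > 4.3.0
True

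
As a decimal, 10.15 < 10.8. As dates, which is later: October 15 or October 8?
October 15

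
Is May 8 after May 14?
No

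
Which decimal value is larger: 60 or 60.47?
60.47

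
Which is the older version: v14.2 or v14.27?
v14.2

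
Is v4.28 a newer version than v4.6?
Yes. Version numbers are compared segment by segment as integers, not as decimals: minor version 28 > 6, so v4.28 > v4.6 (even though the decimal 4.28 < 4.6).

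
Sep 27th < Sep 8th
False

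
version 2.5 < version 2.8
True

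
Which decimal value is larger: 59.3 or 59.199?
59.3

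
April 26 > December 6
False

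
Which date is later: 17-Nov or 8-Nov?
17-Nov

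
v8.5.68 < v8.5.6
False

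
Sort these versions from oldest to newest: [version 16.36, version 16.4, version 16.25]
[version 16.4, version 16.25, version 16.36]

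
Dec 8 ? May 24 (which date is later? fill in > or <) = >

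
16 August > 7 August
True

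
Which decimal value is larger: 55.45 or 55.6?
55.6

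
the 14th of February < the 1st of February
False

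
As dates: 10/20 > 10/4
True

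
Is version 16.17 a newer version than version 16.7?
Yes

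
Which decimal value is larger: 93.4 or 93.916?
93.916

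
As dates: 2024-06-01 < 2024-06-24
True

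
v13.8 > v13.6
True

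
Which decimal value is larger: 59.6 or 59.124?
59.6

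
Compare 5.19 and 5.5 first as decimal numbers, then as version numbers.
As decimals: 5.19 < 5.5. As versions: v5.19 > v5.5 (minor version 19 > 5).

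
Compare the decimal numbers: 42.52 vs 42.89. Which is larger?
42.89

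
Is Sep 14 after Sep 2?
Yes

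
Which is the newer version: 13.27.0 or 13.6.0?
13.27.0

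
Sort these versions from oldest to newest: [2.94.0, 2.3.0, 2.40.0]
[2.3.0, 2.40.0, 2.94.0]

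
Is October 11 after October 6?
Yes. Day 11 comes after day 6 in October — this is a date comparison, not a decimal one (the decimal 10.11 would be smaller than 10.6).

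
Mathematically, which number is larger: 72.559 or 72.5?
72.559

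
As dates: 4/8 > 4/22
False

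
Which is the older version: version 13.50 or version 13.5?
version 13.5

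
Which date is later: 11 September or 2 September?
11 September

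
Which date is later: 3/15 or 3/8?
3/15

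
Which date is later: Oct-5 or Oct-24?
Oct-24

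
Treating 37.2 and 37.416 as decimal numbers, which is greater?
37.416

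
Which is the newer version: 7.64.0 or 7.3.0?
7.64.0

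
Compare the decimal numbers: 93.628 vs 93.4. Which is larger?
93.628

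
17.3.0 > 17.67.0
False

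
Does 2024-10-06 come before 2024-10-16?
Yes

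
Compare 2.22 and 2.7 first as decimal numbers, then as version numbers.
As decimals: 2.22 < 2.7. As versions: v2.22 > v2.7 (minor version 22 > 7).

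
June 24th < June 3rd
False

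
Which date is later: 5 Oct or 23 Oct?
23 Oct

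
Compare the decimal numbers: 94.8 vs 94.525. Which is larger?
94.8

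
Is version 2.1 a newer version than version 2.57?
No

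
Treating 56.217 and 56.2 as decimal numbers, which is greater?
56.217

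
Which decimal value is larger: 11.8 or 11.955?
11.955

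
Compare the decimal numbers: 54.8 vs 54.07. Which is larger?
54.8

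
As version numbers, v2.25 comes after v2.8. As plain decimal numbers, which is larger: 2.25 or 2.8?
2.8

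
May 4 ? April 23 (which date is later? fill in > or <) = >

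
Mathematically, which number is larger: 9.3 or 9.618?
9.618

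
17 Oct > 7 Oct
True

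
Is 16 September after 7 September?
Yes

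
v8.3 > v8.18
False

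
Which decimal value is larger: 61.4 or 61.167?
61.4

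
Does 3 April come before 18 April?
Yes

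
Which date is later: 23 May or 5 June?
5 June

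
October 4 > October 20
False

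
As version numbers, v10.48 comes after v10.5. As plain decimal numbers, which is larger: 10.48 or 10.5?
10.5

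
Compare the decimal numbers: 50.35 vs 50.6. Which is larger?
50.6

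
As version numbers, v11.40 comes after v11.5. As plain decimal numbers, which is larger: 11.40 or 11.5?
11.5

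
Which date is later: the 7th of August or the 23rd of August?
the 23rd of August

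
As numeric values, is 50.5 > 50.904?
False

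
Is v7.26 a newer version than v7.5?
Yes. Version numbers are compared segment by segment as integers, not as decimals: minor version 26 > 5, so v7.26 > v7.5 (even though the decimal 7.26 < 7.5).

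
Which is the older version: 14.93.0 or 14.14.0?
14.14.0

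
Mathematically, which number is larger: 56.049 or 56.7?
56.7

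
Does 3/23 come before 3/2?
No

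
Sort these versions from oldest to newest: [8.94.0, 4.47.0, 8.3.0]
[4.47.0, 8.3.0, 8.94.0]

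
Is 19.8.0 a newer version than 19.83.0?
No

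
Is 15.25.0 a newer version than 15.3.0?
Yes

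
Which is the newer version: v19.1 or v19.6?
v19.6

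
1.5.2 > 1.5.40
False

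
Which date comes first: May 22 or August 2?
May 22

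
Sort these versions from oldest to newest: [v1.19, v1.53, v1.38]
[v1.19, v1.38, v1.53]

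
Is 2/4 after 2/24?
No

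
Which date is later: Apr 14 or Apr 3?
Apr 14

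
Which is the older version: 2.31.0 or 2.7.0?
2.7.0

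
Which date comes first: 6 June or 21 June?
6 June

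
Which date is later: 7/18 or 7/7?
7/18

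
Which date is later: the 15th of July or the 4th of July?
the 15th of July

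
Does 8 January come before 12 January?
Yes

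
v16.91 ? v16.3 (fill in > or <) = >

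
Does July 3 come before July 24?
Yes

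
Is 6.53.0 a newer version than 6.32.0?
Yes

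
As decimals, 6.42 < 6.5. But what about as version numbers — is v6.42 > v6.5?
True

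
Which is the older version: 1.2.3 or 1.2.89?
1.2.3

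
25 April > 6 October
False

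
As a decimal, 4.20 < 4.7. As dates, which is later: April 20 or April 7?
April 20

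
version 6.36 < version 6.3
False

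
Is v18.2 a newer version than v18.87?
No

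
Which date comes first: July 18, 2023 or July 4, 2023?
July 4, 2023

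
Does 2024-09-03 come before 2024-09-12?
Yes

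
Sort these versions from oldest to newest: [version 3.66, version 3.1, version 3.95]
[version 3.1, version 3.66, version 3.95]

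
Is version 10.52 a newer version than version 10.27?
Yes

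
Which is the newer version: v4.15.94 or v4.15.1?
v4.15.94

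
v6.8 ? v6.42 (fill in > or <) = <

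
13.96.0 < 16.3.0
True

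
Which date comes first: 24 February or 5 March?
24 February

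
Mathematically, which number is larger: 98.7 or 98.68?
98.7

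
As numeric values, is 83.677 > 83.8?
False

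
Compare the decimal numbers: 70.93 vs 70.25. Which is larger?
70.93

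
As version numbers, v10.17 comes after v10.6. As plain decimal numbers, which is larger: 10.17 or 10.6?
10.6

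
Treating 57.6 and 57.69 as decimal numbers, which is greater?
57.69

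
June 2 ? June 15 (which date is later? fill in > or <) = <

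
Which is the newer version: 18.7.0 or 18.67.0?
18.67.0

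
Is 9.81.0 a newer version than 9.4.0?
Yes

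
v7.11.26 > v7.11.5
True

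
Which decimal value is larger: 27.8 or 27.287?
27.8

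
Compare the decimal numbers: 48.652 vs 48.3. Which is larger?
48.652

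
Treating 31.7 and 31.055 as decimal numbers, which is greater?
31.7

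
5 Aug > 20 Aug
False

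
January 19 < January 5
False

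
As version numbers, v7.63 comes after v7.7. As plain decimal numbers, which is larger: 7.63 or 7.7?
7.7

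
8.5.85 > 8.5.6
True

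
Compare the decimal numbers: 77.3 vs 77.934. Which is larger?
77.934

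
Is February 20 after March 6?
No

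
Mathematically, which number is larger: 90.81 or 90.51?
90.81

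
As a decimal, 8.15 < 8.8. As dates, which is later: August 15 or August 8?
August 15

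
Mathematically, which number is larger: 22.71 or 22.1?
22.71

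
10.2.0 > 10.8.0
False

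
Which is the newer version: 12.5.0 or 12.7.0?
12.7.0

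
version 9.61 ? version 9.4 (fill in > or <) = >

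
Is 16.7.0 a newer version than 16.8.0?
No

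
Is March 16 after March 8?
Yes. Day 16 comes after day 8 in March — this is a date comparison, not a decimal one (the decimal 3.16 would be smaller than 3.8).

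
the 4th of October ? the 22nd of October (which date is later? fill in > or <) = <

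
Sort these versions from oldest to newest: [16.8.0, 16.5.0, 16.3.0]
[16.3.0, 16.5.0, 16.8.0]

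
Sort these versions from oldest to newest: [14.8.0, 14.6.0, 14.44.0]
[14.6.0, 14.8.0, 14.44.0]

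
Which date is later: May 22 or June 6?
June 6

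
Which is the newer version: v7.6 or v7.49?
v7.49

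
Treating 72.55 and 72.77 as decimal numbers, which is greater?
72.77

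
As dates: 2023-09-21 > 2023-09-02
True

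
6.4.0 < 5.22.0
False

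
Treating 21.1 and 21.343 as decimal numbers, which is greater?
21.343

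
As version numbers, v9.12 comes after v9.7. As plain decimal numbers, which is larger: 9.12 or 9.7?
9.7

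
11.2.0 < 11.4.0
True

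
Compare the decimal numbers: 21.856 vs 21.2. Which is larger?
21.856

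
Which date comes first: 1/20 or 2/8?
1/20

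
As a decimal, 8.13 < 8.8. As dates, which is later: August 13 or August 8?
August 13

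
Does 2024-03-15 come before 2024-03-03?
No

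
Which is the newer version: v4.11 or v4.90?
v4.90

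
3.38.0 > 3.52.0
False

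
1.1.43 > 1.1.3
True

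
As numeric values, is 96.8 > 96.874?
False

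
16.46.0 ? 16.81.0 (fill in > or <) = <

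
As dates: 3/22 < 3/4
False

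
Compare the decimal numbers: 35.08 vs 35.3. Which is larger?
35.3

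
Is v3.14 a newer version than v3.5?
Yes. Version numbers are compared segment by segment as integers, not as decimals: minor version 14 > 5, so v3.14 > v3.5 (even though the decimal 3.14 < 3.5).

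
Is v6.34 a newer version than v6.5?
Yes. Version numbers are compared segment by segment as integers, not as decimals: minor version 34 > 5, so v6.34 > v6.5 (even though the decimal 6.34 < 6.5).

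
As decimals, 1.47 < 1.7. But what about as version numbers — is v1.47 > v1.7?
True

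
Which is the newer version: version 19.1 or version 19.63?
version 19.63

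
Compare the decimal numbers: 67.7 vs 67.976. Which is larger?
67.976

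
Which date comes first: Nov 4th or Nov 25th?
Nov 4th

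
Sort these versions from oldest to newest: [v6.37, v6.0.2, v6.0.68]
[v6.0.2, v6.0.68, v6.37]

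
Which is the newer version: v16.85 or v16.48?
v16.85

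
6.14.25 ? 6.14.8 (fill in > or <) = >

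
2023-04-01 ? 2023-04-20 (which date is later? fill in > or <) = <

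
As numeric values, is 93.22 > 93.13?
True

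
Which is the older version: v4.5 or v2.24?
v2.24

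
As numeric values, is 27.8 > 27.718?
True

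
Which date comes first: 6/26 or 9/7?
6/26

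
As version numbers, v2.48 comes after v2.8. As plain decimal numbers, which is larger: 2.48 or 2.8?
2.8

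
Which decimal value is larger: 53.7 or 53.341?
53.7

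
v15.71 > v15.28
True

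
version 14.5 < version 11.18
False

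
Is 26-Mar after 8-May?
No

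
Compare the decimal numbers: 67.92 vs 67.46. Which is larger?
67.92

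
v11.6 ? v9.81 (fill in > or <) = >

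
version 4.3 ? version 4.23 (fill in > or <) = <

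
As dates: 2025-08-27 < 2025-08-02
False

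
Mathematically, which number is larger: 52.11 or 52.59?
52.59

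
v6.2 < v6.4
True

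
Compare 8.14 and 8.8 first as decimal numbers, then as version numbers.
As decimals: 8.14 < 8.8. As versions: v8.14 > v8.8 (minor version 14 > 8).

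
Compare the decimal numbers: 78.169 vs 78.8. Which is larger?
78.8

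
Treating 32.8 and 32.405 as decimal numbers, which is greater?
32.8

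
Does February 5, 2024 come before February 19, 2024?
Yes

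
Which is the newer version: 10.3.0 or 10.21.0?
10.21.0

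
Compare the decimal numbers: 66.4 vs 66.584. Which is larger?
66.584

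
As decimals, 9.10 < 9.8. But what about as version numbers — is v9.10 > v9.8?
True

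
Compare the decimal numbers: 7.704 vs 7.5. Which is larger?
7.704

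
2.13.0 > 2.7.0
True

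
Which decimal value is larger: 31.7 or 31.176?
31.7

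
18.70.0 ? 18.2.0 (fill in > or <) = >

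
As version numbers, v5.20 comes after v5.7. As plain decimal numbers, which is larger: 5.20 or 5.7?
5.7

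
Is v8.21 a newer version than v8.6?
Yes. Version numbers are compared segment by segment as integers, not as decimals: minor version 21 > 6, so v8.21 > v8.6 (even though the decimal 8.21 < 8.6).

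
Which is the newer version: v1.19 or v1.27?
v1.27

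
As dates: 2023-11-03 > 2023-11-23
False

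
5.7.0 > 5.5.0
True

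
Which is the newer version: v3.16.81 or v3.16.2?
v3.16.81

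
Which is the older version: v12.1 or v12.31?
v12.1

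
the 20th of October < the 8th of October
False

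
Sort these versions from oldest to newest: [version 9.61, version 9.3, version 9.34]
[version 9.3, version 9.34, version 9.61]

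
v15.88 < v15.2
False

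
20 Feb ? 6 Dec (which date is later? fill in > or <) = <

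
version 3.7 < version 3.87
True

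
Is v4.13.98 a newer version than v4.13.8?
Yes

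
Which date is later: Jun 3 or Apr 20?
Jun 3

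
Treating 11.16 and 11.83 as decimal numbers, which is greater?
11.83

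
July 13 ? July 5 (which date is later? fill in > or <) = >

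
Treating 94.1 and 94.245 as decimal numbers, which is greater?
94.245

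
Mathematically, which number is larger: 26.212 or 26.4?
26.4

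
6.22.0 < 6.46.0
True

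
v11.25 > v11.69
False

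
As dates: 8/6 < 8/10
True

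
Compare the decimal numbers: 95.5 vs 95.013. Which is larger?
95.5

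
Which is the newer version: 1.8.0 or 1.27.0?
1.27.0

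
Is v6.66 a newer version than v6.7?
Yes. Version numbers are compared segment by segment as integers, not as decimals: minor version 66 > 7, so v6.66 > v6.7 (even though the decimal 6.66 < 6.7).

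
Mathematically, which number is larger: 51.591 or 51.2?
51.591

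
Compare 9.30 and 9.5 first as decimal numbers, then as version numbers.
As decimals: 9.30 < 9.5. As versions: v9.30 > v9.5 (minor version 30 > 5).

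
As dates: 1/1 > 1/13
False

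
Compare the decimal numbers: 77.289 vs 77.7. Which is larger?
77.7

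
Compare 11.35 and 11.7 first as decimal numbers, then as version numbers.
As decimals: 11.35 < 11.7. As versions: v11.35 > v11.7 (minor version 35 > 7).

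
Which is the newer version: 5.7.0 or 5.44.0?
5.44.0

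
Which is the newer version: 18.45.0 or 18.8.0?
18.45.0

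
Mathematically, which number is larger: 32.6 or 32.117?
32.6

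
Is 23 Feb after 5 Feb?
Yes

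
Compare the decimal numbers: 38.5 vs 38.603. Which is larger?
38.603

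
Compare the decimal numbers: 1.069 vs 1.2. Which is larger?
1.2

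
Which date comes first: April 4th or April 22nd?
April 4th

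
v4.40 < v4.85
True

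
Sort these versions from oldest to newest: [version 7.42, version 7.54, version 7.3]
[version 7.3, version 7.42, version 7.54]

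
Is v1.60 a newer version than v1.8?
Yes. Version numbers are compared segment by segment as integers, not as decimals: minor version 60 > 8, so v1.60 > v1.8 (even though the decimal 1.60 < 1.8).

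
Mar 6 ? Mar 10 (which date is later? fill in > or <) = <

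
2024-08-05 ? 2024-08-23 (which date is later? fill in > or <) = <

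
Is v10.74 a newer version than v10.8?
Yes. Version numbers are compared segment by segment as integers, not as decimals: minor version 74 > 8, so v10.74 > v10.8 (even though the decimal 10.74 < 10.8).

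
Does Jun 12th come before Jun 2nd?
No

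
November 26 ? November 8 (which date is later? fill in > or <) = >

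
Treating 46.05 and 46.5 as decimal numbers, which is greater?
46.5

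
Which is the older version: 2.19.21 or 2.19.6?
2.19.6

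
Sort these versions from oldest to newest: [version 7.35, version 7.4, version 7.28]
[version 7.4, version 7.28, version 7.35]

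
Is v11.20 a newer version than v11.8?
Yes. Version numbers are compared segment by segment as integers, not as decimals: minor version 20 > 8, so v11.20 > v11.8 (even though the decimal 11.20 < 11.8).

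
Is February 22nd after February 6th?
Yes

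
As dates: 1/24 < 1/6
False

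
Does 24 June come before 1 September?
Yes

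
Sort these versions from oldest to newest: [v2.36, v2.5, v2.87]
[v2.5, v2.36, v2.87]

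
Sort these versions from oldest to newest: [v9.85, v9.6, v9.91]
[v9.6, v9.85, v9.91]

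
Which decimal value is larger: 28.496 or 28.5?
28.5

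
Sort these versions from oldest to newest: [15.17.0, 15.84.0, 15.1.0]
[15.1.0, 15.17.0, 15.84.0]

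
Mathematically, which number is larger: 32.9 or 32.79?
32.9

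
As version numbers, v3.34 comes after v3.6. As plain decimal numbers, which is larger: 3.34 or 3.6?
3.6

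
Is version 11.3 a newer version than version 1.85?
Yes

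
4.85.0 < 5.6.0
True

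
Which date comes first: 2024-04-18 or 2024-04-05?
2024-04-05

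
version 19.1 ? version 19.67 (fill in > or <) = <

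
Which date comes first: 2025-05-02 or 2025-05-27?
2025-05-02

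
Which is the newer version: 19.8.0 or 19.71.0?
19.71.0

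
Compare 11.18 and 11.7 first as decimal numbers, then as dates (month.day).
As decimals: 11.18 < 11.7. As dates: 11/18 is later than 11/7 (day 18 > day 7).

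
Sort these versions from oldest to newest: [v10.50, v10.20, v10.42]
[v10.20, v10.42, v10.50]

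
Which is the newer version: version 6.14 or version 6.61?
version 6.61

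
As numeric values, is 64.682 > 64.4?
True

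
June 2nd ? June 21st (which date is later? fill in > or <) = <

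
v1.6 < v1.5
False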